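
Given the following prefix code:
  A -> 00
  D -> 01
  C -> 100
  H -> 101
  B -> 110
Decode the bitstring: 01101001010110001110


Decoding step by step:
Bits 01 -> D
Bits 101 -> H
Bits 00 -> A
Bits 101 -> H
Bits 01 -> D
Bits 100 -> C
Bits 01 -> D
Bits 110 -> B


Decoded message: DHAHDCDB


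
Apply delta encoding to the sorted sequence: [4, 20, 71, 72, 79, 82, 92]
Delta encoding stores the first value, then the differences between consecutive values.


First value: 4
Deltas:
  20 - 4 = 16
  71 - 20 = 51
  72 - 71 = 1
  79 - 72 = 7
  82 - 79 = 3
  92 - 82 = 10


Delta encoded: [4, 16, 51, 1, 7, 3, 10]


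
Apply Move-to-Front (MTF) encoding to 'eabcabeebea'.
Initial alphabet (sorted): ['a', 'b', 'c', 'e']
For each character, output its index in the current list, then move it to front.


MTF encoding:
'e': index 3 in ['a', 'b', 'c', 'e'] -> ['e', 'a', 'b', 'c']
'a': index 1 in ['e', 'a', 'b', 'c'] -> ['a', 'e', 'b', 'c']
'b': index 2 in ['a', 'e', 'b', 'c'] -> ['b', 'a', 'e', 'c']
'c': index 3 in ['b', 'a', 'e', 'c'] -> ['c', 'b', 'a', 'e']
'a': index 2 in ['c', 'b', 'a', 'e'] -> ['a', 'c', 'b', 'e']
'b': index 2 in ['a', 'c', 'b', 'e'] -> ['b', 'a', 'c', 'e']
'e': index 3 in ['b', 'a', 'c', 'e'] -> ['e', 'b', 'a', 'c']
'e': index 0 in ['e', 'b', 'a', 'c'] -> ['e', 'b', 'a', 'c']
'b': index 1 in ['e', 'b', 'a', 'c'] -> ['b', 'e', 'a', 'c']
'e': index 1 in ['b', 'e', 'a', 'c'] -> ['e', 'b', 'a', 'c']
'a': index 2 in ['e', 'b', 'a', 'c'] -> ['a', 'e', 'b', 'c']


Output: [3, 1, 2, 3, 2, 2, 3, 0, 1, 1, 2]


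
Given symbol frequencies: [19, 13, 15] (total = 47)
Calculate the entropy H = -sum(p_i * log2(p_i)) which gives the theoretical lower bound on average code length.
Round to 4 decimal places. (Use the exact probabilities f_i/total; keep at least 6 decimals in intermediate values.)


Per-symbol terms -p_i * log2(p_i) with p_i = f_i/47:
  p = 19/47 = 0.404255: log2(p) = -1.306661, -p*log2(p) = 0.528225
  p = 13/47 = 0.276596: log2(p) = -1.854149, -p*log2(p) = 0.512850
  p = 15/47 = 0.319149: log2(p) = -1.647698, -p*log2(p) = 0.525861
H = 0.528225 + 0.512850 + 0.525861 = 1.566936

H = 1.5669 bits/symbol


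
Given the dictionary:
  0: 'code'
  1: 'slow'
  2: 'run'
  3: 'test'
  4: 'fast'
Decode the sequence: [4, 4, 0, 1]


Look up each index in the dictionary:
  4 -> 'fast'
  4 -> 'fast'
  0 -> 'code'
  1 -> 'slow'

Decoded: "fast fast code slow"


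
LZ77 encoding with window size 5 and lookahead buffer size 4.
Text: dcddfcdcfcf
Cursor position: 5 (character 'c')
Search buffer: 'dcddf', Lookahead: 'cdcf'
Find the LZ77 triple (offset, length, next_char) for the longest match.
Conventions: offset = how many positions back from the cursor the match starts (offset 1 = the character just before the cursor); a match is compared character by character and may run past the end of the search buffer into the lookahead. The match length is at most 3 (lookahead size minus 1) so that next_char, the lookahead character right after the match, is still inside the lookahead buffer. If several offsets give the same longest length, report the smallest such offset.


Try each offset into the search buffer:
  offset=1 (pos 4, char 'f'): match length 0
  offset=2 (pos 3, char 'd'): match length 0
  offset=3 (pos 2, char 'd'): match length 0
  offset=4 (pos 1, char 'c'): match length 2
  offset=5 (pos 0, char 'd'): match length 0
Longest match has length 2 at offset 4.
next_char = character at position 5 + 2 = 7 -> 'c'

Best match: offset=4, length=2 (matching 'cd' starting at position 1)
LZ77 triple: (4, 2, 'c')


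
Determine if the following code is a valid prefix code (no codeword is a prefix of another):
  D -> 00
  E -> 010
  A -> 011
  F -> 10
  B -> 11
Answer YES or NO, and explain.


Checking each pair (does one codeword prefix another?):
  D='00' vs E='010': no prefix
  D='00' vs A='011': no prefix
  D='00' vs F='10': no prefix
  D='00' vs B='11': no prefix
  E='010' vs D='00': no prefix
  E='010' vs A='011': no prefix
  E='010' vs F='10': no prefix
  E='010' vs B='11': no prefix
  A='011' vs D='00': no prefix
  A='011' vs E='010': no prefix
  A='011' vs F='10': no prefix
  A='011' vs B='11': no prefix
  F='10' vs D='00': no prefix
  F='10' vs E='010': no prefix
  F='10' vs A='011': no prefix
  F='10' vs B='11': no prefix
  B='11' vs D='00': no prefix
  B='11' vs E='010': no prefix
  B='11' vs A='011': no prefix
  B='11' vs F='10': no prefix
No violation found over all pairs.

YES -- this is a valid prefix code. No codeword is a prefix of any other codeword.


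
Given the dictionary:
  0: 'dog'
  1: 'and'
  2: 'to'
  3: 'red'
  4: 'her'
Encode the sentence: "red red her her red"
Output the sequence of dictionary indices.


Look up each word in the dictionary:
  'red' -> 3
  'red' -> 3
  'her' -> 4
  'her' -> 4
  'red' -> 3

Encoded: [3, 3, 4, 4, 3]


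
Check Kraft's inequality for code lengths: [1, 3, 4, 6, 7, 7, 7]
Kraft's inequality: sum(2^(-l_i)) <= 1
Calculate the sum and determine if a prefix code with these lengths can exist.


Sum = 2^(-1) + 2^(-3) + 2^(-4) + 2^(-6) + 2^(-7) + 2^(-7) + 2^(-7)
    = 0.5 + 0.125 + 0.0625 + 0.015625 + 0.0078125 + 0.0078125 + 0.0078125
    = 93/128 = 0.7265625
Since 0.7265625 <= 1, Kraft's inequality IS satisfied.
A prefix code with these lengths CAN exist.

Kraft sum = 0.7265625. Satisfied.


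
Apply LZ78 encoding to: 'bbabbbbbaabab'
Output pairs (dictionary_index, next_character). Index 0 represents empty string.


LZ78 encoding steps:
Dictionary: {0: ''}
Step 1: w='' (idx 0), next='b' -> output (0, 'b'), add 'b' as idx 1
Step 2: w='b' (idx 1), next='a' -> output (1, 'a'), add 'ba' as idx 2
Step 3: w='b' (idx 1), next='b' -> output (1, 'b'), add 'bb' as idx 3
Step 4: w='bb' (idx 3), next='b' -> output (3, 'b'), add 'bbb' as idx 4
Step 5: w='' (idx 0), next='a' -> output (0, 'a'), add 'a' as idx 5
Step 6: w='a' (idx 5), next='b' -> output (5, 'b'), add 'ab' as idx 6
Step 7: w='ab' (idx 6), end of input -> output (6, '')


Encoded: [(0, 'b'), (1, 'a'), (1, 'b'), (3, 'b'), (0, 'a'), (5, 'b'), (6, '')]


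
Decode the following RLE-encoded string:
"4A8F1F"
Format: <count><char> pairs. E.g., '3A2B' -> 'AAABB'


Expanding each <count><char> pair:
  4A -> 'AAAA'
  8F -> 'FFFFFFFF'
  1F -> 'F'

Decoded = AAAAFFFFFFFFF


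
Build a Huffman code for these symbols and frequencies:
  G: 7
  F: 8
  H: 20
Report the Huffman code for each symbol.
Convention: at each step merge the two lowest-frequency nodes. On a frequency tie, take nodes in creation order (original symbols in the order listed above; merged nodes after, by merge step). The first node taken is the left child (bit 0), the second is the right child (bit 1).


Huffman tree construction:
Step 1: Merge G(7) + F(8) = 15
Step 2: Merge (G+F)(15) + H(20) = 35
Read each symbol's code off the tree from the root (left child = 0, right child = 1).

Codes:
  G: 00 (length 2)
  F: 01 (length 2)
  H: 1 (length 1)
Average code length: 50/35 = 1.4286 bits/symbol


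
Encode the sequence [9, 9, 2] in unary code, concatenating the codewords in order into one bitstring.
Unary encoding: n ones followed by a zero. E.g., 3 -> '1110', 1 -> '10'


Encode each number as n ones followed by a terminating 0:
  9 -> 1111111110 (10 bits)
  9 -> 1111111110 (10 bits)
  2 -> 110 (3 bits)
Total length = 10 + 10 + 3 = 23 bits.

Unary([9, 9, 2]) = 11111111101111111110110 (23 bits)


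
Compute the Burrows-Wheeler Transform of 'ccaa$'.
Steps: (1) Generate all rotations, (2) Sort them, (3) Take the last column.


Rotations (sorted):
  0: $ccaa -> last char: a
  1: a$cca -> last char: a
  2: aa$cc -> last char: c
  3: caa$c -> last char: c
  4: ccaa$ -> last char: $


BWT = aacc$


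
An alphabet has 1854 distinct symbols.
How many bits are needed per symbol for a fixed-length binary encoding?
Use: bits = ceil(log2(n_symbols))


log2(1854) = 10.8564
Bracket: 2^10 = 1024 < 1854 <= 2^11 = 2048
So ceil(log2(1854)) = 11

bits = ceil(log2(1854)) = ceil(10.8564) = 11 bits


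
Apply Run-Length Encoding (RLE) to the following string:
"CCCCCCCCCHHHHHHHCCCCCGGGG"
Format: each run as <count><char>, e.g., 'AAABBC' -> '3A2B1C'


Scanning runs left to right:
  i=0: run of 'C' x 9 -> '9C'
  i=9: run of 'H' x 7 -> '7H'
  i=16: run of 'C' x 5 -> '5C'
  i=21: run of 'G' x 4 -> '4G'

RLE = 9C7H5C4G


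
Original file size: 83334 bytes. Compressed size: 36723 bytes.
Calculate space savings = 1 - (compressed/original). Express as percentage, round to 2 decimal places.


ratio = compressed/original = 36723/83334 = 0.440672
savings = 1 - ratio = 1 - 0.440672 = 0.559328
as a percentage: 0.559328 * 100 = 55.93%

Space savings = 1 - 36723/83334 = 55.93%


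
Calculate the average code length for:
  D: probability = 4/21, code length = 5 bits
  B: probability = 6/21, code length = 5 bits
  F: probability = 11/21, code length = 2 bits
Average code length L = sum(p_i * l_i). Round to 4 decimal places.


Weighted contributions p_i * l_i:
  D: (4/21) * 5 = 20/21
  B: (6/21) * 5 = 30/21
  F: (11/21) * 2 = 22/21
Sum = (20 + 30 + 22)/21 = 72/21

L = 72/21 = 3.4286 bits/symbol


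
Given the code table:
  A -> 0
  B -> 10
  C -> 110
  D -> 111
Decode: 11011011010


Decoding:
110 -> C
110 -> C
110 -> C
10 -> B


Result: CCCB


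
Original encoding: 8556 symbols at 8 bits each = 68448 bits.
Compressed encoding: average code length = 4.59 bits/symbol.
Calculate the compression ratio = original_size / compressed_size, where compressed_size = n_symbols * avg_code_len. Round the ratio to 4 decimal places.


original_size = n_symbols * orig_bits = 8556 * 8 = 68448 bits
compressed_size = n_symbols * avg_code_len = 8556 * 4.59 = 39272.04 bits
ratio = original_size / compressed_size = 68448 / 39272.04 = 1.7429

Compression ratio = 1.7429


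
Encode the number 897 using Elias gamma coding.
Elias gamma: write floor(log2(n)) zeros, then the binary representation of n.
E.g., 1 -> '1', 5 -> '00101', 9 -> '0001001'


num_bits = floor(log2(897)) + 1 = 10
leading_zeros = num_bits - 1 = 9
binary(897) = 1110000001

Elias gamma(897) = '000000000' + '1110000001' = 0000000001110000001 (19 bits)


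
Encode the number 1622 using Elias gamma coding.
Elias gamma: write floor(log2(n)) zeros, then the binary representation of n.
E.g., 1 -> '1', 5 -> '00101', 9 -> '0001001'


num_bits = floor(log2(1622)) + 1 = 11
leading_zeros = num_bits - 1 = 10
binary(1622) = 11001010110

Elias gamma(1622) = '0000000000' + '11001010110' = 000000000011001010110 (21 bits)


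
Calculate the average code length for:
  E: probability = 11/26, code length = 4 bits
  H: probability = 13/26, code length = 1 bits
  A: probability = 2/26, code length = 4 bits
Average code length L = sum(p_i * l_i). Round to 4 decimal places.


Weighted contributions p_i * l_i:
  E: (11/26) * 4 = 44/26
  H: (13/26) * 1 = 13/26
  A: (2/26) * 4 = 8/26
Sum = (44 + 13 + 8)/26 = 65/26

L = 65/26 = 2.5000 bits/symbol


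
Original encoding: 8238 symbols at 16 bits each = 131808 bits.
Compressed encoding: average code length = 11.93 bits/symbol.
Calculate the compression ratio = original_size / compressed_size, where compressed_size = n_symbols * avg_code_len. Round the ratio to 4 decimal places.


original_size = n_symbols * orig_bits = 8238 * 16 = 131808 bits
compressed_size = n_symbols * avg_code_len = 8238 * 11.93 = 98279.34 bits
ratio = original_size / compressed_size = 131808 / 98279.34 = 1.3412

Compression ratio = 1.3412


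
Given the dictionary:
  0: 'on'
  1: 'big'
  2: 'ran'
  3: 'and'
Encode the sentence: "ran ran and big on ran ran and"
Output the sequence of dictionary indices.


Look up each word in the dictionary:
  'ran' -> 2
  'ran' -> 2
  'and' -> 3
  'big' -> 1
  'on' -> 0
  'ran' -> 2
  'ran' -> 2
  'and' -> 3

Encoded: [2, 2, 3, 1, 0, 2, 2, 3]


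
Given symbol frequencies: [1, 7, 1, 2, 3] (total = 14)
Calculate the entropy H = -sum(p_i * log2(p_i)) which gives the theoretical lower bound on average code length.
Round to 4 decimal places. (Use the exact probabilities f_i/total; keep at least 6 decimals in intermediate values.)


Per-symbol terms -p_i * log2(p_i) with p_i = f_i/14:
  p = 1/14 = 0.071429: log2(p) = -3.807355, -p*log2(p) = 0.271954
  p = 7/14 = 0.500000: log2(p) = -1.000000, -p*log2(p) = 0.500000
  p = 1/14 = 0.071429: log2(p) = -3.807355, -p*log2(p) = 0.271954
  p = 2/14 = 0.142857: log2(p) = -2.807355, -p*log2(p) = 0.401051
  p = 3/14 = 0.214286: log2(p) = -2.222392, -p*log2(p) = 0.476227
H = 0.271954 + 0.500000 + 0.271954 + 0.401051 + 0.476227 = 1.921186

H = 1.9212 bits/symbol


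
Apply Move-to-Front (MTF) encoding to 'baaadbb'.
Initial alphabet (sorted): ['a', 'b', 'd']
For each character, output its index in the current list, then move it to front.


MTF encoding:
'b': index 1 in ['a', 'b', 'd'] -> ['b', 'a', 'd']
'a': index 1 in ['b', 'a', 'd'] -> ['a', 'b', 'd']
'a': index 0 in ['a', 'b', 'd'] -> ['a', 'b', 'd']
'a': index 0 in ['a', 'b', 'd'] -> ['a', 'b', 'd']
'd': index 2 in ['a', 'b', 'd'] -> ['d', 'a', 'b']
'b': index 2 in ['d', 'a', 'b'] -> ['b', 'd', 'a']
'b': index 0 in ['b', 'd', 'a'] -> ['b', 'd', 'a']


Output: [1, 1, 0, 0, 2, 2, 0]


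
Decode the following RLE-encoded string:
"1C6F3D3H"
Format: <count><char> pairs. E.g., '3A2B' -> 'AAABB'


Expanding each <count><char> pair:
  1C -> 'C'
  6F -> 'FFFFFF'
  3D -> 'DDD'
  3H -> 'HHH'

Decoded = CFFFFFFDDDHHH


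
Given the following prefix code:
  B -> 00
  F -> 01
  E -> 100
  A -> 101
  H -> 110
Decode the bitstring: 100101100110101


Decoding step by step:
Bits 100 -> E
Bits 101 -> A
Bits 100 -> E
Bits 110 -> H
Bits 101 -> A


Decoded message: EAEHA


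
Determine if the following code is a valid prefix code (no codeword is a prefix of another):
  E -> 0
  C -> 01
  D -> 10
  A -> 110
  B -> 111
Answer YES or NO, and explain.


Checking each pair (does one codeword prefix another?):
  E='0' vs C='01': prefix -- VIOLATION

NO -- this is NOT a valid prefix code. E (0) is a prefix of C (01).


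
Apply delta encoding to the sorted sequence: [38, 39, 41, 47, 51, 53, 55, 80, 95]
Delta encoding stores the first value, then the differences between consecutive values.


First value: 38
Deltas:
  39 - 38 = 1
  41 - 39 = 2
  47 - 41 = 6
  51 - 47 = 4
  53 - 51 = 2
  55 - 53 = 2
  80 - 55 = 25
  95 - 80 = 15


Delta encoded: [38, 1, 2, 6, 4, 2, 2, 25, 15]


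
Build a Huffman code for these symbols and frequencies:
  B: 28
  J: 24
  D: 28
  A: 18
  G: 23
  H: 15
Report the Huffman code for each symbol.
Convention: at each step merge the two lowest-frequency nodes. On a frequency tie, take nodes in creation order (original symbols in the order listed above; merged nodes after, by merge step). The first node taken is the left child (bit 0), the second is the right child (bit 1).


Huffman tree construction:
Step 1: Merge H(15) + A(18) = 33
Step 2: Merge G(23) + J(24) = 47
Step 3: Merge B(28) + D(28) = 56
Step 4: Merge (H+A)(33) + (G+J)(47) = 80
Step 5: Merge (B+D)(56) + ((H+A)+(G+J))(80) = 136
Read each symbol's code off the tree from the root (left child = 0, right child = 1).

Codes:
  B: 00 (length 2)
  J: 111 (length 3)
  D: 01 (length 2)
  A: 101 (length 3)
  G: 110 (length 3)
  H: 100 (length 3)
Average code length: 352/136 = 2.5882 bits/symbol


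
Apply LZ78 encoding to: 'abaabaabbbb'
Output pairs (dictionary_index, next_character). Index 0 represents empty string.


LZ78 encoding steps:
Dictionary: {0: ''}
Step 1: w='' (idx 0), next='a' -> output (0, 'a'), add 'a' as idx 1
Step 2: w='' (idx 0), next='b' -> output (0, 'b'), add 'b' as idx 2
Step 3: w='a' (idx 1), next='a' -> output (1, 'a'), add 'aa' as idx 3
Step 4: w='b' (idx 2), next='a' -> output (2, 'a'), add 'ba' as idx 4
Step 5: w='a' (idx 1), next='b' -> output (1, 'b'), add 'ab' as idx 5
Step 6: w='b' (idx 2), next='b' -> output (2, 'b'), add 'bb' as idx 6
Step 7: w='b' (idx 2), end of input -> output (2, '')


Encoded: [(0, 'a'), (0, 'b'), (1, 'a'), (2, 'a'), (1, 'b'), (2, 'b'), (2, '')]


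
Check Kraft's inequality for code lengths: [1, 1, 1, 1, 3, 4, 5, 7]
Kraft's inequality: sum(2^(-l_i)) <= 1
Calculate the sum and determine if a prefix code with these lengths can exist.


Sum = 2^(-1) + 2^(-1) + 2^(-1) + 2^(-1) + 2^(-3) + 2^(-4) + 2^(-5) + 2^(-7)
    = 0.5 + 0.5 + 0.5 + 0.5 + 0.125 + 0.0625 + 0.03125 + 0.0078125
    = 285/128 = 2.2265625
Since 2.2265625 > 1, Kraft's inequality is NOT satisfied.
A prefix code with these lengths CANNOT exist.

Kraft sum = 2.2265625. Not satisfied.


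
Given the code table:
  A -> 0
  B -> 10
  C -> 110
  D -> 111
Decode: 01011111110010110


Decoding:
0 -> A
10 -> B
111 -> D
111 -> D
10 -> B
0 -> A
10 -> B
110 -> C


Result: ABDDBABC


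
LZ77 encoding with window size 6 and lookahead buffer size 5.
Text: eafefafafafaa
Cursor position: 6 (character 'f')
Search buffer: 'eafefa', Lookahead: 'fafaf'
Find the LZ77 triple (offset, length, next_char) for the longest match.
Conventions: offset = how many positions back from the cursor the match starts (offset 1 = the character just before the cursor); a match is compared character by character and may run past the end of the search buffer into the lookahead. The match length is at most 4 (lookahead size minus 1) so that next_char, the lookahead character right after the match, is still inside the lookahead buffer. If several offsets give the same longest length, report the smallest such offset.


Try each offset into the search buffer:
  offset=1 (pos 5, char 'a'): match length 0
  offset=2 (pos 4, char 'f'): match length 4
  offset=3 (pos 3, char 'e'): match length 0
  offset=4 (pos 2, char 'f'): match length 1
  offset=5 (pos 1, char 'a'): match length 0
  offset=6 (pos 0, char 'e'): match length 0
Longest match has length 4 at offset 2.
next_char = character at position 6 + 4 = 10 -> 'f'

Best match: offset=2, length=4 (matching 'fafa' starting at position 4)
LZ77 triple: (2, 4, 'f')


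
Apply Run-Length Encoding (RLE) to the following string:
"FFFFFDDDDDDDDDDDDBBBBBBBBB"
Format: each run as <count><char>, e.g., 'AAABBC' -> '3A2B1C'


Scanning runs left to right:
  i=0: run of 'F' x 5 -> '5F'
  i=5: run of 'D' x 12 -> '12D'
  i=17: run of 'B' x 9 -> '9B'

RLE = 5F12D9B


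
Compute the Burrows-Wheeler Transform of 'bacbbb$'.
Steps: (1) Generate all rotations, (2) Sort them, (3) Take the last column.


Rotations (sorted):
  0: $bacbbb -> last char: b
  1: acbbb$b -> last char: b
  2: b$bacbb -> last char: b
  3: bacbbb$ -> last char: $
  4: bb$bacb -> last char: b
  5: bbb$bac -> last char: c
  6: cbbb$ba -> last char: a


BWT = bbb$bca


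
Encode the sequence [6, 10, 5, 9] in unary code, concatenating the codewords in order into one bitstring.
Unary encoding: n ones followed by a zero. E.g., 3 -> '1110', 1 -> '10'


Encode each number as n ones followed by a terminating 0:
  6 -> 1111110 (7 bits)
  10 -> 11111111110 (11 bits)
  5 -> 111110 (6 bits)
  9 -> 1111111110 (10 bits)
Total length = 7 + 11 + 6 + 10 = 34 bits.

Unary([6, 10, 5, 9]) = 1111110111111111101111101111111110 (34 bits)


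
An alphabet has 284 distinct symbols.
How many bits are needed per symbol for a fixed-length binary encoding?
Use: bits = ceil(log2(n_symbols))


log2(284) = 8.1497
Bracket: 2^8 = 256 < 284 <= 2^9 = 512
So ceil(log2(284)) = 9

bits = ceil(log2(284)) = ceil(8.1497) = 9 bits


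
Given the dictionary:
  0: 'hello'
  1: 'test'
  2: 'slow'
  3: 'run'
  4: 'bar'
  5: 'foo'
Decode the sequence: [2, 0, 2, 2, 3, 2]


Look up each index in the dictionary:
  2 -> 'slow'
  0 -> 'hello'
  2 -> 'slow'
  2 -> 'slow'
  3 -> 'run'
  2 -> 'slow'

Decoded: "slow hello slow slow run slow"


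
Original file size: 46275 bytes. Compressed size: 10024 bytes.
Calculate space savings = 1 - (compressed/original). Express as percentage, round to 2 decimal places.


ratio = compressed/original = 10024/46275 = 0.216618
savings = 1 - ratio = 1 - 0.216618 = 0.783382
as a percentage: 0.783382 * 100 = 78.34%

Space savings = 1 - 10024/46275 = 78.34%


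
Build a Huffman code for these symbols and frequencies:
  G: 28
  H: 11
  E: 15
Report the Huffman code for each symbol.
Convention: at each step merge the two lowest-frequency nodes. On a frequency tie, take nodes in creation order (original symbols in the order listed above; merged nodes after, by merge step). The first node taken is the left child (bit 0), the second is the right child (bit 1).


Huffman tree construction:
Step 1: Merge H(11) + E(15) = 26
Step 2: Merge (H+E)(26) + G(28) = 54
Read each symbol's code off the tree from the root (left child = 0, right child = 1).

Codes:
  G: 1 (length 1)
  H: 00 (length 2)
  E: 01 (length 2)
Average code length: 80/54 = 1.4815 bits/symbol


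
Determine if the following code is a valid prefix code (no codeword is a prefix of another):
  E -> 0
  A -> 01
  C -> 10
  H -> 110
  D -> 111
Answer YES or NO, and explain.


Checking each pair (does one codeword prefix another?):
  E='0' vs A='01': prefix -- VIOLATION

NO -- this is NOT a valid prefix code. E (0) is a prefix of A (01).


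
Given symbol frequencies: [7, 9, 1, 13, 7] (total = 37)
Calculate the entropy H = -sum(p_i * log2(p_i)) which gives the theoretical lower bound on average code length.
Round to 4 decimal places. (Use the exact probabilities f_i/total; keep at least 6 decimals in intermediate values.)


Per-symbol terms -p_i * log2(p_i) with p_i = f_i/37:
  p = 7/37 = 0.189189: log2(p) = -2.402098, -p*log2(p) = 0.454451
  p = 9/37 = 0.243243: log2(p) = -2.039528, -p*log2(p) = 0.496101
  p = 1/37 = 0.027027: log2(p) = -5.209453, -p*log2(p) = 0.140796
  p = 13/37 = 0.351351: log2(p) = -1.509014, -p*log2(p) = 0.530194
  p = 7/37 = 0.189189: log2(p) = -2.402098, -p*log2(p) = 0.454451
H = 0.454451 + 0.496101 + 0.140796 + 0.530194 + 0.454451 = 2.075993

H = 2.076 bits/symbol


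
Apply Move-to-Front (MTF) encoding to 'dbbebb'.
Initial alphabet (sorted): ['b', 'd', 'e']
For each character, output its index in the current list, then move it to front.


MTF encoding:
'd': index 1 in ['b', 'd', 'e'] -> ['d', 'b', 'e']
'b': index 1 in ['d', 'b', 'e'] -> ['b', 'd', 'e']
'b': index 0 in ['b', 'd', 'e'] -> ['b', 'd', 'e']
'e': index 2 in ['b', 'd', 'e'] -> ['e', 'b', 'd']
'b': index 1 in ['e', 'b', 'd'] -> ['b', 'e', 'd']
'b': index 0 in ['b', 'e', 'd'] -> ['b', 'e', 'd']


Output: [1, 1, 0, 2, 1, 0]


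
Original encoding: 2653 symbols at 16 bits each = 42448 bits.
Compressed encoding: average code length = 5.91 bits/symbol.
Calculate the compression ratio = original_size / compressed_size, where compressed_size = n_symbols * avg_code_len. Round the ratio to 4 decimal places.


original_size = n_symbols * orig_bits = 2653 * 16 = 42448 bits
compressed_size = n_symbols * avg_code_len = 2653 * 5.91 = 15679.23 bits
ratio = original_size / compressed_size = 42448 / 15679.23 = 2.7073

Compression ratio = 2.7073


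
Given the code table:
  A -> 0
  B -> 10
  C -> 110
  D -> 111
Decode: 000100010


Decoding:
0 -> A
0 -> A
0 -> A
10 -> B
0 -> A
0 -> A
10 -> B


Result: AAABAAB


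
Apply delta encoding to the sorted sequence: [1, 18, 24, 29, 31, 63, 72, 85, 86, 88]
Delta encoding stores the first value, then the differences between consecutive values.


First value: 1
Deltas:
  18 - 1 = 17
  24 - 18 = 6
  29 - 24 = 5
  31 - 29 = 2
  63 - 31 = 32
  72 - 63 = 9
  85 - 72 = 13
  86 - 85 = 1
  88 - 86 = 2


Delta encoded: [1, 17, 6, 5, 2, 32, 9, 13, 1, 2]


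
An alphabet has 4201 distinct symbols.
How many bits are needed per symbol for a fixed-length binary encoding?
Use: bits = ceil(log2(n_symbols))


log2(4201) = 12.0365
Bracket: 2^12 = 4096 < 4201 <= 2^13 = 8192
So ceil(log2(4201)) = 13

bits = ceil(log2(4201)) = ceil(12.0365) = 13 bits


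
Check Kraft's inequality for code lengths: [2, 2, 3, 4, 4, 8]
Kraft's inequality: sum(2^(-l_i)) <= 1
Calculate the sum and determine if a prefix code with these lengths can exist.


Sum = 2^(-2) + 2^(-2) + 2^(-3) + 2^(-4) + 2^(-4) + 2^(-8)
    = 0.25 + 0.25 + 0.125 + 0.0625 + 0.0625 + 0.00390625
    = 193/256 = 0.75390625
Since 0.75390625 <= 1, Kraft's inequality IS satisfied.
A prefix code with these lengths CAN exist.

Kraft sum = 0.75390625. Satisfied.


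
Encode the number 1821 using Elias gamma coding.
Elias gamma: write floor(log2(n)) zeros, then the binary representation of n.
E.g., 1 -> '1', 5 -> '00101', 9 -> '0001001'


num_bits = floor(log2(1821)) + 1 = 11
leading_zeros = num_bits - 1 = 10
binary(1821) = 11100011101

Elias gamma(1821) = '0000000000' + '11100011101' = 000000000011100011101 (21 bits)


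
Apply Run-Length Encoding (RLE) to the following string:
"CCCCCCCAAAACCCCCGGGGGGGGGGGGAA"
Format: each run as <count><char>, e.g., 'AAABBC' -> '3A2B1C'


Scanning runs left to right:
  i=0: run of 'C' x 7 -> '7C'
  i=7: run of 'A' x 4 -> '4A'
  i=11: run of 'C' x 5 -> '5C'
  i=16: run of 'G' x 12 -> '12G'
  i=28: run of 'A' x 2 -> '2A'

RLE = 7C4A5C12G2A


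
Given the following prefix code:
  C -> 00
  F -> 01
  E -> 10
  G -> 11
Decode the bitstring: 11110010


Decoding step by step:
Bits 11 -> G
Bits 11 -> G
Bits 00 -> C
Bits 10 -> E


Decoded message: GGCE


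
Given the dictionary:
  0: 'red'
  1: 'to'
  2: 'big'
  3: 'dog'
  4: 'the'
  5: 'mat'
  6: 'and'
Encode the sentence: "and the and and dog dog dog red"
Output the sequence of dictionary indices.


Look up each word in the dictionary:
  'and' -> 6
  'the' -> 4
  'and' -> 6
  'and' -> 6
  'dog' -> 3
  'dog' -> 3
  'dog' -> 3
  'red' -> 0

Encoded: [6, 4, 6, 6, 3, 3, 3, 0]


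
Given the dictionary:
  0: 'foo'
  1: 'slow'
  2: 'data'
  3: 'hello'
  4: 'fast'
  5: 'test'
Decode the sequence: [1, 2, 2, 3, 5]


Look up each index in the dictionary:
  1 -> 'slow'
  2 -> 'data'
  2 -> 'data'
  3 -> 'hello'
  5 -> 'test'

Decoded: "slow data data hello test"


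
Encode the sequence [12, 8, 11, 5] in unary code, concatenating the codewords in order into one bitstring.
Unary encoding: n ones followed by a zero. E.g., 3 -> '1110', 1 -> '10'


Encode each number as n ones followed by a terminating 0:
  12 -> 1111111111110 (13 bits)
  8 -> 111111110 (9 bits)
  11 -> 111111111110 (12 bits)
  5 -> 111110 (6 bits)
Total length = 13 + 9 + 12 + 6 = 40 bits.

Unary([12, 8, 11, 5]) = 1111111111110111111110111111111110111110 (40 bits)


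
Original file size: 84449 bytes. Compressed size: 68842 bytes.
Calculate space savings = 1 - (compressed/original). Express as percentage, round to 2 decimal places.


ratio = compressed/original = 68842/84449 = 0.81519
savings = 1 - ratio = 1 - 0.81519 = 0.18481
as a percentage: 0.18481 * 100 = 18.48%

Space savings = 1 - 68842/84449 = 18.48%


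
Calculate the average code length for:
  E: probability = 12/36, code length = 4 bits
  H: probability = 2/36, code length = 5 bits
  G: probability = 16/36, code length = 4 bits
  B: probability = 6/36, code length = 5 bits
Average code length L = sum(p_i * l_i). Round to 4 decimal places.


Weighted contributions p_i * l_i:
  E: (12/36) * 4 = 48/36
  H: (2/36) * 5 = 10/36
  G: (16/36) * 4 = 64/36
  B: (6/36) * 5 = 30/36
Sum = (48 + 10 + 64 + 30)/36 = 152/36

L = 152/36 = 4.2222 bits/symbol


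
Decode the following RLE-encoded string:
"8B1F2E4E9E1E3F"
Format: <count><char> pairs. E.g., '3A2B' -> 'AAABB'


Expanding each <count><char> pair:
  8B -> 'BBBBBBBB'
  1F -> 'F'
  2E -> 'EE'
  4E -> 'EEEE'
  9E -> 'EEEEEEEEE'
  1E -> 'E'
  3F -> 'FFF'

Decoded = BBBBBBBBFEEEEEEEEEEEEEEEEFFF


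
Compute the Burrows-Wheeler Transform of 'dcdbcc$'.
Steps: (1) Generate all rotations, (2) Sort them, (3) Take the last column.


Rotations (sorted):
  0: $dcdbcc -> last char: c
  1: bcc$dcd -> last char: d
  2: c$dcdbc -> last char: c
  3: cc$dcdb -> last char: b
  4: cdbcc$d -> last char: d
  5: dbcc$dc -> last char: c
  6: dcdbcc$ -> last char: $


BWT = cdcbdc$


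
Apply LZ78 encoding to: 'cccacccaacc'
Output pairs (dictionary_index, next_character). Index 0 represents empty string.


LZ78 encoding steps:
Dictionary: {0: ''}
Step 1: w='' (idx 0), next='c' -> output (0, 'c'), add 'c' as idx 1
Step 2: w='c' (idx 1), next='c' -> output (1, 'c'), add 'cc' as idx 2
Step 3: w='' (idx 0), next='a' -> output (0, 'a'), add 'a' as idx 3
Step 4: w='cc' (idx 2), next='c' -> output (2, 'c'), add 'ccc' as idx 4
Step 5: w='a' (idx 3), next='a' -> output (3, 'a'), add 'aa' as idx 5
Step 6: w='cc' (idx 2), end of input -> output (2, '')


Encoded: [(0, 'c'), (1, 'c'), (0, 'a'), (2, 'c'), (3, 'a'), (2, '')]


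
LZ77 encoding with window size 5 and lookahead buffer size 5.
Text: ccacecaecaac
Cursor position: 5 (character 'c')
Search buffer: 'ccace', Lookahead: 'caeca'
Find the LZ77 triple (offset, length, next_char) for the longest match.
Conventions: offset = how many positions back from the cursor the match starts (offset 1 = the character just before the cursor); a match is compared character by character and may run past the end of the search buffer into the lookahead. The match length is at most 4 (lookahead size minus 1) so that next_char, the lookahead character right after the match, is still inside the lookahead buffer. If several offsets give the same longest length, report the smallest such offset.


Try each offset into the search buffer:
  offset=1 (pos 4, char 'e'): match length 0
  offset=2 (pos 3, char 'c'): match length 1
  offset=3 (pos 2, char 'a'): match length 0
  offset=4 (pos 1, char 'c'): match length 2
  offset=5 (pos 0, char 'c'): match length 1
Longest match has length 2 at offset 4.
next_char = character at position 5 + 2 = 7 -> 'e'

Best match: offset=4, length=2 (matching 'ca' starting at position 1)
LZ77 triple: (4, 2, 'e')


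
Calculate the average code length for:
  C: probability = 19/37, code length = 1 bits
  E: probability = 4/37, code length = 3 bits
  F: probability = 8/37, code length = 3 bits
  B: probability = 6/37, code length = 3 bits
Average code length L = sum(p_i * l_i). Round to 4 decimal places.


Weighted contributions p_i * l_i:
  C: (19/37) * 1 = 19/37
  E: (4/37) * 3 = 12/37
  F: (8/37) * 3 = 24/37
  B: (6/37) * 3 = 18/37
Sum = (19 + 12 + 24 + 18)/37 = 73/37

L = 73/37 = 1.9730 bits/symbol


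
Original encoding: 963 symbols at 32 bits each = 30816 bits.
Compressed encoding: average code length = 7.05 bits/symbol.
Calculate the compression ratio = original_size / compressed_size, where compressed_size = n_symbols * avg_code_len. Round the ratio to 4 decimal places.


original_size = n_symbols * orig_bits = 963 * 32 = 30816 bits
compressed_size = n_symbols * avg_code_len = 963 * 7.05 = 6789.15 bits
ratio = original_size / compressed_size = 30816 / 6789.15 = 4.539

Compression ratio = 4.539


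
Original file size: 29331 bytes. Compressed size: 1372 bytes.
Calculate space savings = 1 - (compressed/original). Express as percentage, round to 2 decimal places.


ratio = compressed/original = 1372/29331 = 0.046776
savings = 1 - ratio = 1 - 0.046776 = 0.953224
as a percentage: 0.953224 * 100 = 95.32%

Space savings = 1 - 1372/29331 = 95.32%


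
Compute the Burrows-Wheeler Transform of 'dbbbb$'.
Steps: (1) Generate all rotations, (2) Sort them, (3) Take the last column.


Rotations (sorted):
  0: $dbbbb -> last char: b
  1: b$dbbb -> last char: b
  2: bb$dbb -> last char: b
  3: bbb$db -> last char: b
  4: bbbb$d -> last char: d
  5: dbbbb$ -> last char: $


BWT = bbbbd$


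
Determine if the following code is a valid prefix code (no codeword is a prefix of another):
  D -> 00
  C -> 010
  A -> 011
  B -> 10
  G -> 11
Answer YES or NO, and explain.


Checking each pair (does one codeword prefix another?):
  D='00' vs C='010': no prefix
  D='00' vs A='011': no prefix
  D='00' vs B='10': no prefix
  D='00' vs G='11': no prefix
  C='010' vs D='00': no prefix
  C='010' vs A='011': no prefix
  C='010' vs B='10': no prefix
  C='010' vs G='11': no prefix
  A='011' vs D='00': no prefix
  A='011' vs C='010': no prefix
  A='011' vs B='10': no prefix
  A='011' vs G='11': no prefix
  B='10' vs D='00': no prefix
  B='10' vs C='010': no prefix
  B='10' vs A='011': no prefix
  B='10' vs G='11': no prefix
  G='11' vs D='00': no prefix
  G='11' vs C='010': no prefix
  G='11' vs A='011': no prefix
  G='11' vs B='10': no prefix
No violation found over all pairs.

YES -- this is a valid prefix code. No codeword is a prefix of any other codeword.


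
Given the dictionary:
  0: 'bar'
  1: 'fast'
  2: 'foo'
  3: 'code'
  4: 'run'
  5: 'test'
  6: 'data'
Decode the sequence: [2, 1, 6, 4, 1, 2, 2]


Look up each index in the dictionary:
  2 -> 'foo'
  1 -> 'fast'
  6 -> 'data'
  4 -> 'run'
  1 -> 'fast'
  2 -> 'foo'
  2 -> 'foo'

Decoded: "foo fast data run fast foo foo"


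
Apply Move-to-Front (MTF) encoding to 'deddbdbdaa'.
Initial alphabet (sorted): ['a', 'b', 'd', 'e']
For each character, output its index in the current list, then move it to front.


MTF encoding:
'd': index 2 in ['a', 'b', 'd', 'e'] -> ['d', 'a', 'b', 'e']
'e': index 3 in ['d', 'a', 'b', 'e'] -> ['e', 'd', 'a', 'b']
'd': index 1 in ['e', 'd', 'a', 'b'] -> ['d', 'e', 'a', 'b']
'd': index 0 in ['d', 'e', 'a', 'b'] -> ['d', 'e', 'a', 'b']
'b': index 3 in ['d', 'e', 'a', 'b'] -> ['b', 'd', 'e', 'a']
'd': index 1 in ['b', 'd', 'e', 'a'] -> ['d', 'b', 'e', 'a']
'b': index 1 in ['d', 'b', 'e', 'a'] -> ['b', 'd', 'e', 'a']
'd': index 1 in ['b', 'd', 'e', 'a'] -> ['d', 'b', 'e', 'a']
'a': index 3 in ['d', 'b', 'e', 'a'] -> ['a', 'd', 'b', 'e']
'a': index 0 in ['a', 'd', 'b', 'e'] -> ['a', 'd', 'b', 'e']


Output: [2, 3, 1, 0, 3, 1, 1, 1, 3, 0]


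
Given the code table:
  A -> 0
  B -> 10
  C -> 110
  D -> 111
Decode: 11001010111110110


Decoding:
110 -> C
0 -> A
10 -> B
10 -> B
111 -> D
110 -> C
110 -> C


Result: CABBDCC


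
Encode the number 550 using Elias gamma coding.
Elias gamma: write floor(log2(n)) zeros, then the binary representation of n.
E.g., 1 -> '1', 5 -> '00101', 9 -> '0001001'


num_bits = floor(log2(550)) + 1 = 10
leading_zeros = num_bits - 1 = 9
binary(550) = 1000100110

Elias gamma(550) = '000000000' + '1000100110' = 0000000001000100110 (19 bits)


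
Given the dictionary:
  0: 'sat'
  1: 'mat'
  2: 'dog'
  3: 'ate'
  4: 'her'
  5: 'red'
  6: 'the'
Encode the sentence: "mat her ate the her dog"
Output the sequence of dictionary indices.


Look up each word in the dictionary:
  'mat' -> 1
  'her' -> 4
  'ate' -> 3
  'the' -> 6
  'her' -> 4
  'dog' -> 2

Encoded: [1, 4, 3, 6, 4, 2]


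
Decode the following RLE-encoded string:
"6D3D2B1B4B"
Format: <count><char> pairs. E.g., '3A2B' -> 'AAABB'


Expanding each <count><char> pair:
  6D -> 'DDDDDD'
  3D -> 'DDD'
  2B -> 'BB'
  1B -> 'B'
  4B -> 'BBBB'

Decoded = DDDDDDDDDBBBBBBB


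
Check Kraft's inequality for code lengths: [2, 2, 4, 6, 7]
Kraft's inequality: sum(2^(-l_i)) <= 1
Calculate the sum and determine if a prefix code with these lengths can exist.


Sum = 2^(-2) + 2^(-2) + 2^(-4) + 2^(-6) + 2^(-7)
    = 0.25 + 0.25 + 0.0625 + 0.015625 + 0.0078125
    = 75/128 = 0.5859375
Since 0.5859375 <= 1, Kraft's inequality IS satisfied.
A prefix code with these lengths CAN exist.

Kraft sum = 0.5859375. Satisfied.


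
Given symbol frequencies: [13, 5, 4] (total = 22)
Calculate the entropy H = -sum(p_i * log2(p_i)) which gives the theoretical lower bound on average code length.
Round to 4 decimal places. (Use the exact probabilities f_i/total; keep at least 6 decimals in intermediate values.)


Per-symbol terms -p_i * log2(p_i) with p_i = f_i/22:
  p = 13/22 = 0.590909: log2(p) = -0.758992, -p*log2(p) = 0.448495
  p = 5/22 = 0.227273: log2(p) = -2.137504, -p*log2(p) = 0.485796
  p = 4/22 = 0.181818: log2(p) = -2.459432, -p*log2(p) = 0.447169
H = 0.448495 + 0.485796 + 0.447169 = 1.381460

H = 1.3815 bits/symbol


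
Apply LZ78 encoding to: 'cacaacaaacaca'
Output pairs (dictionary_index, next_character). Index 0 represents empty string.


LZ78 encoding steps:
Dictionary: {0: ''}
Step 1: w='' (idx 0), next='c' -> output (0, 'c'), add 'c' as idx 1
Step 2: w='' (idx 0), next='a' -> output (0, 'a'), add 'a' as idx 2
Step 3: w='c' (idx 1), next='a' -> output (1, 'a'), add 'ca' as idx 3
Step 4: w='a' (idx 2), next='c' -> output (2, 'c'), add 'ac' as idx 4
Step 5: w='a' (idx 2), next='a' -> output (2, 'a'), add 'aa' as idx 5
Step 6: w='ac' (idx 4), next='a' -> output (4, 'a'), add 'aca' as idx 6
Step 7: w='ca' (idx 3), end of input -> output (3, '')


Encoded: [(0, 'c'), (0, 'a'), (1, 'a'), (2, 'c'), (2, 'a'), (4, 'a'), (3, '')]


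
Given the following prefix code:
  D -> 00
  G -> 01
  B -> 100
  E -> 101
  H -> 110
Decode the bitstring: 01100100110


Decoding step by step:
Bits 01 -> G
Bits 100 -> B
Bits 100 -> B
Bits 110 -> H


Decoded message: GBBH


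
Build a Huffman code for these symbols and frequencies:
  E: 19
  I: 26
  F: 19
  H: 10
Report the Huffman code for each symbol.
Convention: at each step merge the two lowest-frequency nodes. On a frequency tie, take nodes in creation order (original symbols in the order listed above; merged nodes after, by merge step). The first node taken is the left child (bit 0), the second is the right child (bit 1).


Huffman tree construction:
Step 1: Merge H(10) + E(19) = 29
Step 2: Merge F(19) + I(26) = 45
Step 3: Merge (H+E)(29) + (F+I)(45) = 74
Read each symbol's code off the tree from the root (left child = 0, right child = 1).

Codes:
  E: 01 (length 2)
  I: 11 (length 2)
  F: 10 (length 2)
  H: 00 (length 2)
Average code length: 148/74 = 2.0000 bits/symbol


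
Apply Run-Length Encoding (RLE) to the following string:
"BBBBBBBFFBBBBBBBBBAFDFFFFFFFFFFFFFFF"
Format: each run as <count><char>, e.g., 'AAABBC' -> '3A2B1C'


Scanning runs left to right:
  i=0: run of 'B' x 7 -> '7B'
  i=7: run of 'F' x 2 -> '2F'
  i=9: run of 'B' x 9 -> '9B'
  i=18: run of 'A' x 1 -> '1A'
  i=19: run of 'F' x 1 -> '1F'
  i=20: run of 'D' x 1 -> '1D'
  i=21: run of 'F' x 15 -> '15F'

RLE = 7B2F9B1A1F1D15F


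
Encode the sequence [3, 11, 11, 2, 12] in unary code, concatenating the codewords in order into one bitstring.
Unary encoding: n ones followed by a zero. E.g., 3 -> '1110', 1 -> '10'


Encode each number as n ones followed by a terminating 0:
  3 -> 1110 (4 bits)
  11 -> 111111111110 (12 bits)
  11 -> 111111111110 (12 bits)
  2 -> 110 (3 bits)
  12 -> 1111111111110 (13 bits)
Total length = 4 + 12 + 12 + 3 + 13 = 44 bits.

Unary([3, 11, 11, 2, 12]) = 11101111111111101111111111101101111111111110 (44 bits)


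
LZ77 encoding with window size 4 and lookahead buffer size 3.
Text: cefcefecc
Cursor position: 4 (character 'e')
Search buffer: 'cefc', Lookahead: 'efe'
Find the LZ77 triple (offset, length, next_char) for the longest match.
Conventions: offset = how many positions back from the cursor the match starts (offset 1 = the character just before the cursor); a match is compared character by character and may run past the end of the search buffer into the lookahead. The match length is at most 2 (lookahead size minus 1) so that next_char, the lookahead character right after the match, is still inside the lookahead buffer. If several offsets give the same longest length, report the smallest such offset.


Try each offset into the search buffer:
  offset=1 (pos 3, char 'c'): match length 0
  offset=2 (pos 2, char 'f'): match length 0
  offset=3 (pos 1, char 'e'): match length 2
  offset=4 (pos 0, char 'c'): match length 0
Longest match has length 2 at offset 3.
next_char = character at position 4 + 2 = 6 -> 'e'

Best match: offset=3, length=2 (matching 'ef' starting at position 1)
LZ77 triple: (3, 2, 'e')


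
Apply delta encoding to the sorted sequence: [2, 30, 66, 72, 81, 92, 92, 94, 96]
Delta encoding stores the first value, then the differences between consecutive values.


First value: 2
Deltas:
  30 - 2 = 28
  66 - 30 = 36
  72 - 66 = 6
  81 - 72 = 9
  92 - 81 = 11
  92 - 92 = 0
  94 - 92 = 2
  96 - 94 = 2


Delta encoded: [2, 28, 36, 6, 9, 11, 0, 2, 2]


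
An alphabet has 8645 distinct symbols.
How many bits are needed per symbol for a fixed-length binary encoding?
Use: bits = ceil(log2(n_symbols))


log2(8645) = 13.0777
Bracket: 2^13 = 8192 < 8645 <= 2^14 = 16384
So ceil(log2(8645)) = 14

bits = ceil(log2(8645)) = ceil(13.0777) = 14 bits
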